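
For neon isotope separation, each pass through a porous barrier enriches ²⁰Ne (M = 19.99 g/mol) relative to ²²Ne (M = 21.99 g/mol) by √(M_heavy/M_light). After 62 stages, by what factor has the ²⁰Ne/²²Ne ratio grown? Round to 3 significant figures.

19.2

Each stage multiplies the ratio by α = √(21.99/19.99), so after 62 stages the overall factor is α^62 = (21.99/19.99)^(62/2).
= 1.10005^31 = 19.2.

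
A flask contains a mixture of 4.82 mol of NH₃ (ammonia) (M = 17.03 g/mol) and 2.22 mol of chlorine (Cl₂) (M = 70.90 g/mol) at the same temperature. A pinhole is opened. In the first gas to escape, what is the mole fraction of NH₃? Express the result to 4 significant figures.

0.8158

Each component's effusion rate ∝ (its partial pressure)·(1/√M) ∝ n_i/√M_i.
x_NH₃(eff) = (n_NH₃/√M_NH₃) / (n_NH₃/√M_NH₃ + n_Cl₂/√M_Cl₂)
= (4.82/√17.03) / (4.82/√17.03 + 2.22/√70.90) = 1.168/(1.168 + 0.2637) = 0.8158.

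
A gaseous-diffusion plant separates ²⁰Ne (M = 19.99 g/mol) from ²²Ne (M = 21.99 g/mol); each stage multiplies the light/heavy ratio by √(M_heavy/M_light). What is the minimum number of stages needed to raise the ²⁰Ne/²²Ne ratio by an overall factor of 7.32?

42

With α = √(21.99/19.99) per stage, ln α = ½ ln(1.10005) = 0.04768.
Need α^N ≥ 7.32 ⇒ N ≥ ln(7.32) / ln α = 1.991 / 0.04768 = 41.75.
Minimum whole number of stages: N = 42.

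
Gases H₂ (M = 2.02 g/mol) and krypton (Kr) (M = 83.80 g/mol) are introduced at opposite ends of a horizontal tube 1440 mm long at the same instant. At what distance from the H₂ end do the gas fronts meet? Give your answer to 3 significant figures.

In equal time, each gas travels a distance ∝ its rate ∝ 1/√M, so d_H₂/d_Kr = √(M_Kr/M_H₂) = √(83.80/2.02) = 6.441.
With d_H₂ + d_Kr = 1440 mm, d_Kr = 1440/(1 + 6.441) = 193.5 mm.
d_H₂ = 1440 − 193.5 = 1250 mm.

1250 mm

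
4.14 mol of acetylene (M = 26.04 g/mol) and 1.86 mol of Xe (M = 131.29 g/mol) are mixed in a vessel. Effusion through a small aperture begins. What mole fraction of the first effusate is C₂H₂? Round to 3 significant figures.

0.833

Each component's effusion rate ∝ (its partial pressure)·(1/√M) ∝ n_i/√M_i.
So x_C₂H₂ in the escaping gas = (n_C₂H₂/√M_C₂H₂) / Σ(n_i/√M_i)
= (4.14/√26.04) / (4.14/√26.04 + 1.86/√131.29) = 0.8113/(0.8113 + 0.1623) = 0.833.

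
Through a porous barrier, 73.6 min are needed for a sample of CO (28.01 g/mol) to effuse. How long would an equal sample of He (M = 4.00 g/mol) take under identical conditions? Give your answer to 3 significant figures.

By Graham's law, t_He/t_CO = √(M_He/M_CO) = √(4.00/28.01) = √0.1428 = 0.3779.
So the time for He is 73.6 × 0.3779 = 27.8 min.

27.8 min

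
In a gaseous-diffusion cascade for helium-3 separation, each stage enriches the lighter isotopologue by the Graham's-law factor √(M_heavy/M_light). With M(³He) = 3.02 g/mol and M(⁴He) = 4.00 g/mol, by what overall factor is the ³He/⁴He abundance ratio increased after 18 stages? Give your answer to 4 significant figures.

12.55

Each stage multiplies the ratio by α = √(4.00/3.02), so after 18 stages the overall factor is α^18 = (4.00/3.02)^(18/2).
= 1.32450^9 = 12.55.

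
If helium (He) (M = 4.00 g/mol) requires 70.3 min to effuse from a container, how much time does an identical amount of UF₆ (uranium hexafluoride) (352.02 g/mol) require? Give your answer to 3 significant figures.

659 min

From Graham's law, t_UF₆/t_He = √(M_UF₆/M_He) = √(352.02/4.00) = √88.00 = 9.381.
So the time for UF₆ is 70.3 × 9.381 = 659 min.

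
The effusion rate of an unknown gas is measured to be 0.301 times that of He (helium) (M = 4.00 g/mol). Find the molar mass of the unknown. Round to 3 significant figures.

44.1 g/mol

Since effusion rate ∝ 1/√M, rate_X/rate_He = √(M_He/M_X).
0.301 = √(4.00/M_X)
M_X = 4.00 / 0.301² = 4.00 / 0.09060 = 44.1 g/mol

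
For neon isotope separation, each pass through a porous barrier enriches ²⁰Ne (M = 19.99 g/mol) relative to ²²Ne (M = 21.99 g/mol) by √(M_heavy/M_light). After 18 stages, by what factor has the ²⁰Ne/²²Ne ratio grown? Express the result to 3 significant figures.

The single-stage factor is √(M_heavy/M_light), so 18 stages give [√(21.99/19.99)]^18 = (21.99/19.99)^(18/2).
= 1.10005^9 = 2.36.

2.36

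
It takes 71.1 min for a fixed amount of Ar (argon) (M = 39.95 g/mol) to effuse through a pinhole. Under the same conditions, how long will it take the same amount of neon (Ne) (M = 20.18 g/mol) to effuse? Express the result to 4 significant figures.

50.53 min

Using Graham's law: t_Ne/t_Ar = √(M_Ne/M_Ar) = √(20.18/39.95) = √0.5051 = 0.7107.
So the time for Ne is 71.1 × 0.7107 = 50.53 min.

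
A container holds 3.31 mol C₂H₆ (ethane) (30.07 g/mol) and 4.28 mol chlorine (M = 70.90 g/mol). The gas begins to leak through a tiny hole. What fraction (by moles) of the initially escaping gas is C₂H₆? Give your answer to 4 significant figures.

0.5429

The effusion rate of species i is ∝ p_i/√M_i ∝ n_i/√M_i.
x_C₂H₆(eff) = (n_C₂H₆/√M_C₂H₆) / (n_C₂H₆/√M_C₂H₆ + n_Cl₂/√M_Cl₂)
= (3.31/√30.07) / (3.31/√30.07 + 4.28/√70.90) = 0.6036/(0.6036 + 0.5083) = 0.5429.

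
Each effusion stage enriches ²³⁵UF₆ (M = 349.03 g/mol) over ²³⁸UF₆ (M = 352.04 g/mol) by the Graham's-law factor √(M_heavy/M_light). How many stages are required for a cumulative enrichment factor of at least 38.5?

With α = √(352.04/349.03) per stage, ln α = ½ ln(1.00862) = 0.004293.
Need α^N ≥ 38.5 ⇒ N ≥ ln(38.5) / ln α = 3.651 / 0.004293 = 850.28.
So at least 851 stages are needed.

851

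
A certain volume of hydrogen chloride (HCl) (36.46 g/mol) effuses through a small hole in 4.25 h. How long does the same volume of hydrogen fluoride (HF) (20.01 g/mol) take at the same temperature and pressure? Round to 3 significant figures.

3.15 h

Using Graham's law: t_HF/t_HCl = √(M_HF/M_HCl) = √(20.01/36.46) = √0.5488 = 0.7408.
So the time for HF is 4.25 × 0.7408 = 3.15 h.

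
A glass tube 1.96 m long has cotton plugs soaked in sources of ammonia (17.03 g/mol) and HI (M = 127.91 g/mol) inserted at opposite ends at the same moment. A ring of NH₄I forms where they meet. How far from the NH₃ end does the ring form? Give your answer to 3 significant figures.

In equal time, each gas travels a distance ∝ its rate ∝ 1/√M, so d_NH₃/d_HI = √(M_HI/M_NH₃) = √(127.91/17.03) = 2.741.
With d_NH₃ + d_HI = 1.96 m, d_HI = 1.96/(1 + 2.741) = 0.5240 m.
d_NH₃ = 1.96 − 0.5240 = 1.44 m.

1.44 m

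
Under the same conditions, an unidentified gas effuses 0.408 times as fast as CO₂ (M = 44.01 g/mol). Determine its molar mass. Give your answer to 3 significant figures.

264 g/mol

From Graham's law, rate_X/rate_CO₂ = √(M_CO₂/M_X).
0.408 = √(44.01/M_X)
M_X = 44.01 / 0.408² = 44.01 / 0.1665 = 264 g/mol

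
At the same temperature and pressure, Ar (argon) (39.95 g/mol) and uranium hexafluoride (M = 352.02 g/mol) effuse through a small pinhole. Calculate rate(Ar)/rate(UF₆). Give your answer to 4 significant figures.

By Graham's law, rate_Ar/rate_UF₆ = √(M_UF₆/M_Ar) = √(352.02/39.95) = √8.812 = 2.968.

2.968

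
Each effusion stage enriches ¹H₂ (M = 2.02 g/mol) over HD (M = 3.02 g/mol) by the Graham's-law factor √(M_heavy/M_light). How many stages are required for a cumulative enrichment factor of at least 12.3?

Single-stage factor α = √(3.02/2.02), so ln α = ½ ln(1.49505) = 0.2011.
Need α^N ≥ 12.3 ⇒ N ≥ ln(12.3) / ln α = 2.510 / 0.2011 = 12.48.
So at least 13 stages are needed.

13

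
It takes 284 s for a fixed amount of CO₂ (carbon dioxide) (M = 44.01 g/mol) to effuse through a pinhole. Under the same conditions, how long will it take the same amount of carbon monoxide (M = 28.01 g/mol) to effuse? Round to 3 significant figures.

227 s

By Graham's law, t_CO/t_CO₂ = √(M_CO/M_CO₂) = √(28.01/44.01) = √0.6364 = 0.7978.
So the time for CO is 284 × 0.7978 = 227 s.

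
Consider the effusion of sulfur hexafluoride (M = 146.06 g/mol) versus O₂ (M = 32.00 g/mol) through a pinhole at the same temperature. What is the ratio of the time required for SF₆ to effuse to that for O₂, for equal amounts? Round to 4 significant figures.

2.136

Graham's law gives t_SF₆/t_O₂ = √(M_SF₆/M_O₂) = √(146.06/32.00) = √4.564 = 2.136.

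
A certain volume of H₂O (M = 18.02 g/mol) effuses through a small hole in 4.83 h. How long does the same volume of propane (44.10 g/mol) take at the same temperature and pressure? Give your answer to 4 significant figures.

7.556 h

Since effusion rate ∝ 1/√M, t_C₃H₈/t_H₂O = √(M_C₃H₈/M_H₂O) = √(44.10/18.02) = √2.447 = 1.564.
So the time for C₃H₈ is 4.83 × 1.564 = 7.556 h.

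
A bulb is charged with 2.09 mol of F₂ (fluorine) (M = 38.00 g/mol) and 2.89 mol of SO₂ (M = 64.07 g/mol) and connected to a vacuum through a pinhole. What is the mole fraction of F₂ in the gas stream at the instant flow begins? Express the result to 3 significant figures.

Each component's effusion rate ∝ (its partial pressure)·(1/√M) ∝ n_i/√M_i.
So x_F₂ in the escaping gas = (n_F₂/√M_F₂) / Σ(n_i/√M_i)
= (2.09/√38.00) / (2.09/√38.00 + 2.89/√64.07) = 0.3390/(0.3390 + 0.3611) = 0.484.

0.484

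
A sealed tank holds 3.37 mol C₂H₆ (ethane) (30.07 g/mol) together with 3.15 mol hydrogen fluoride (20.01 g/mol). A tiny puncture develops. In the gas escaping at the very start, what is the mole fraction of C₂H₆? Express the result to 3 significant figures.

0.466

Each component's effusion rate ∝ (its partial pressure)·(1/√M) ∝ n_i/√M_i.
x_C₂H₆(eff) = (n_C₂H₆/√M_C₂H₆) / (n_C₂H₆/√M_C₂H₆ + n_HF/√M_HF)
= (3.37/√30.07) / (3.37/√30.07 + 3.15/√20.01) = 0.6146/(0.6146 + 0.7042) = 0.466.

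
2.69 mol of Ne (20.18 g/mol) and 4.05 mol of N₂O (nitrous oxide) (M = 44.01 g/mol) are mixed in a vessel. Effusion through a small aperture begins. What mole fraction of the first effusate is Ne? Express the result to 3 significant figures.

Rate_i ∝ x_i/√M_i (Graham's law weighted by mole fraction), so the effusate composition follows n_i/√M_i.
x_Ne(eff) = (n_Ne/√M_Ne) / (n_Ne/√M_Ne + n_N₂O/√M_N₂O)
= (2.69/√20.18) / (2.69/√20.18 + 4.05/√44.01) = 0.5988/(0.5988 + 0.6105) = 0.495.

0.495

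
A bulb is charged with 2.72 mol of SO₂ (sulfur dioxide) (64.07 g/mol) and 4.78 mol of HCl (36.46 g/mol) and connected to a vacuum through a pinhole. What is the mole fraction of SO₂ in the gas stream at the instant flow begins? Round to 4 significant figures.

The effusion rate of species i is ∝ p_i/√M_i ∝ n_i/√M_i.
So x_SO₂ in the escaping gas = (n_SO₂/√M_SO₂) / Σ(n_i/√M_i)
= (2.72/√64.07) / (2.72/√64.07 + 4.78/√36.46) = 0.3398/(0.3398 + 0.7916) = 0.3003.

0.3003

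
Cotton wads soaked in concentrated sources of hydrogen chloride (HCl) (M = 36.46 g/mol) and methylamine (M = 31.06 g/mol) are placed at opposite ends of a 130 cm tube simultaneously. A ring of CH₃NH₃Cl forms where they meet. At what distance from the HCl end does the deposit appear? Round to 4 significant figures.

Distances travelled in equal time are proportional to diffusion rates, so d_HCl/d_CH₃NH₂ = √(M_CH₃NH₂/M_HCl) = √(31.06/36.46) = 0.9230.
With d_HCl + d_CH₃NH₂ = 130 cm, d_CH₃NH₂ = 130/(1 + 0.9230) = 67.60 cm.
d_HCl = 130 − 67.60 = 62.40 cm.

62.40 cm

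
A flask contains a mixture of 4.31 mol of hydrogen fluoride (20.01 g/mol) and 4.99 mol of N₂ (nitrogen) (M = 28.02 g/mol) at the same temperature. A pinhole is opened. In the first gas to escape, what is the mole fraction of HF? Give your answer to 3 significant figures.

Rate_i ∝ x_i/√M_i (Graham's law weighted by mole fraction), so the effusate composition follows n_i/√M_i.
So x_HF in the escaping gas = (n_HF/√M_HF) / Σ(n_i/√M_i)
= (4.31/√20.01) / (4.31/√20.01 + 4.99/√28.02) = 0.9635/(0.9635 + 0.9427) = 0.505.

0.505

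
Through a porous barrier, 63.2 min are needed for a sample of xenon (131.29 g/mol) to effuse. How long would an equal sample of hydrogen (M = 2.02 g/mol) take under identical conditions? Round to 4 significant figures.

7.839 min

Graham's law gives t_H₂/t_Xe = √(M_H₂/M_Xe) = √(2.02/131.29) = √0.01539 = 0.1240.
So the time for H₂ is 63.2 × 0.1240 = 7.839 min.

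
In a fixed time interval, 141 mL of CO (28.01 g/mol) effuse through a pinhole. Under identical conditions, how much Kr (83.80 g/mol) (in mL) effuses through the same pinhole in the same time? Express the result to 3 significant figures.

81.5 mL

Using Graham's law: rate_Kr/rate_CO = √(M_CO/M_Kr) = √(28.01/83.80) = √0.3342 = 0.5781.
So the volume for Kr is 141 × 0.5781 = 81.5 mL.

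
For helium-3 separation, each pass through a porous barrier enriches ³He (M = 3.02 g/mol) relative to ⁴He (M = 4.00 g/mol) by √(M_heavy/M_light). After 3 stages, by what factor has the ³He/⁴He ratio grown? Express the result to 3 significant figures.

1.52

The single-stage factor is √(M_heavy/M_light), so 3 stages give [√(4.00/3.02)]^3 = (4.00/3.02)^(3/2).
= 1.32450^(3/2) = 1.52.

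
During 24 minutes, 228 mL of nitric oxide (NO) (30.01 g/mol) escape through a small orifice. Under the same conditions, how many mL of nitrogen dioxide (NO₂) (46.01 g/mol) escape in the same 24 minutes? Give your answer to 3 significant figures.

184 mL

Since effusion rate ∝ 1/√M, rate_NO₂/rate_NO = √(M_NO/M_NO₂) = √(30.01/46.01) = √0.6522 = 0.8076.
So the volume for NO₂ is 228 × 0.8076 = 184 mL.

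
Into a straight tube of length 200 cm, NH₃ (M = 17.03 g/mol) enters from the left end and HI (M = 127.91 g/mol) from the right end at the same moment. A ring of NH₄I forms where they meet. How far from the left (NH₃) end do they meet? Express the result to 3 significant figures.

147 cm

Distances travelled in equal time are proportional to diffusion rates, so d_NH₃/d_HI = √(M_HI/M_NH₃) = √(127.91/17.03) = 2.741.
With d_NH₃ + d_HI = 200 cm, d_HI = 200/(1 + 2.741) = 53.47 cm.
d_NH₃ = 200 − 53.47 = 147 cm.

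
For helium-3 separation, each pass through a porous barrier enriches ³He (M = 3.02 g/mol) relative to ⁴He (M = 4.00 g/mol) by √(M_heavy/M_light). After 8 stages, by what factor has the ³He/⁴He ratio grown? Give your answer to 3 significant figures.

3.08

After 8 stages the ratio has grown by (√(4.00/3.02))^8 = (4.00/3.02)^(8/2).
= 1.32450^4 = 3.08.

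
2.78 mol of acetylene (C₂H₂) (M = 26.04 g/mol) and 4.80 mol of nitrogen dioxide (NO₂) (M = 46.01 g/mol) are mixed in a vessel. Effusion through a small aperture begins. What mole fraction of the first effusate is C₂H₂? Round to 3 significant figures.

The effusion rate of species i is ∝ p_i/√M_i ∝ n_i/√M_i.
Mole fraction of C₂H₂ in the effusate = (n_C₂H₂/√M_C₂H₂) / (n_C₂H₂/√M_C₂H₂ + n_NO₂/√M_NO₂)
= (2.78/√26.04) / (2.78/√26.04 + 4.80/√46.01) = 0.5448/(0.5448 + 0.7076) = 0.435.

0.435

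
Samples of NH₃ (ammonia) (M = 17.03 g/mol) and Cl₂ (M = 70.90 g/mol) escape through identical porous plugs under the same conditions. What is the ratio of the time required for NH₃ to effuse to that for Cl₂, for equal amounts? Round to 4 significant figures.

0.4901

From Graham's law, t_NH₃/t_Cl₂ = √(M_NH₃/M_Cl₂) = √(17.03/70.90) = √0.2402 = 0.4901.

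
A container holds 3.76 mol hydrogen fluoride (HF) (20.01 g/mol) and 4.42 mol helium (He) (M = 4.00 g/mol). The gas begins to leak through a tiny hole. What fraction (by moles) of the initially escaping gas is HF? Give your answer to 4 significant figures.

Rate_i ∝ x_i/√M_i (Graham's law weighted by mole fraction), so the effusate composition follows n_i/√M_i.
So x_HF in the escaping gas = (n_HF/√M_HF) / Σ(n_i/√M_i)
= (3.76/√20.01) / (3.76/√20.01 + 4.42/√4.00) = 0.8406/(0.8406 + 2.210) = 0.2755.

0.2755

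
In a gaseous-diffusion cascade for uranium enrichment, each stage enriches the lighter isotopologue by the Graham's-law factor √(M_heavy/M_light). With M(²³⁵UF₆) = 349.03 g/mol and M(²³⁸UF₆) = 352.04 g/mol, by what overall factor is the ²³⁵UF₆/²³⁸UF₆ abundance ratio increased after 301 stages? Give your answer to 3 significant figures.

The single-stage factor is √(M_heavy/M_light), so 301 stages give [√(352.04/349.03)]^301 = (352.04/349.03)^(301/2).
= 1.00862^(301/2) = 3.64.

3.64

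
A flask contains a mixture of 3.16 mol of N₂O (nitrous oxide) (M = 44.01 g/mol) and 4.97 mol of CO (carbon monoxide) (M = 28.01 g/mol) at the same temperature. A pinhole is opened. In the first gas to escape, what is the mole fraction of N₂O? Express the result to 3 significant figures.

0.337

The effusion rate of species i is ∝ p_i/√M_i ∝ n_i/√M_i.
x_N₂O(eff) = (n_N₂O/√M_N₂O) / (n_N₂O/√M_N₂O + n_CO/√M_CO)
= (3.16/√44.01) / (3.16/√44.01 + 4.97/√28.01) = 0.4763/(0.4763 + 0.9391) = 0.337.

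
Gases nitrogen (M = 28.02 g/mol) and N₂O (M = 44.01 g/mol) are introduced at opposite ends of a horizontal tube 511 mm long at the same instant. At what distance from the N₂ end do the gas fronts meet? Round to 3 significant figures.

284 mm

Distances travelled in equal time are proportional to diffusion rates, so d_N₂/d_N₂O = √(M_N₂O/M_N₂) = √(44.01/28.02) = 1.253.
With d_N₂ + d_N₂O = 511 mm, d_N₂O = 511/(1 + 1.253) = 226.8 mm.
d_N₂ = 511 − 226.8 = 284 mm.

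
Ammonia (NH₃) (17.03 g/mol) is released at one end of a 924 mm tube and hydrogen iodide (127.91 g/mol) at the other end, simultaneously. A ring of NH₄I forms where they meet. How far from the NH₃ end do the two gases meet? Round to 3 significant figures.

In equal time, each gas travels a distance ∝ its rate ∝ 1/√M, so d_NH₃/d_HI = √(M_HI/M_NH₃) = √(127.91/17.03) = 2.741.
With d_NH₃ + d_HI = 924 mm, d_HI = 924/(1 + 2.741) = 247.0 mm.
d_NH₃ = 924 − 247.0 = 677 mm.

677 mm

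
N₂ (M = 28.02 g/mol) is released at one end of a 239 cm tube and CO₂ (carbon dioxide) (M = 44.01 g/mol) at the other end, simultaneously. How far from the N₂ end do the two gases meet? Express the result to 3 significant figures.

133 cm

Distances travelled in equal time are proportional to diffusion rates, so d_N₂/d_CO₂ = √(M_CO₂/M_N₂) = √(44.01/28.02) = 1.253.
With d_N₂ + d_CO₂ = 239 cm, d_CO₂ = 239/(1 + 1.253) = 106.1 cm.
d_N₂ = 239 − 106.1 = 133 cm.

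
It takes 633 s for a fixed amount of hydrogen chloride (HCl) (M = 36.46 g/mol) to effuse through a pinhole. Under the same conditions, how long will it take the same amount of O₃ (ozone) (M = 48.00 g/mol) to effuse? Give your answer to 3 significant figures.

Using Graham's law: t_O₃/t_HCl = √(M_O₃/M_HCl) = √(48.00/36.46) = √1.317 = 1.147.
So the time for O₃ is 633 × 1.147 = 726 s.

726 s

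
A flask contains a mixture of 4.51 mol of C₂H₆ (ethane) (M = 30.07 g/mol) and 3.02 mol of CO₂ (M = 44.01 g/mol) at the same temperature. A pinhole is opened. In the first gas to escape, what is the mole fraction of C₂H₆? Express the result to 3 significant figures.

Each component's effusion rate ∝ (its partial pressure)·(1/√M) ∝ n_i/√M_i.
Mole fraction of C₂H₆ in the effusate = (n_C₂H₆/√M_C₂H₆) / (n_C₂H₆/√M_C₂H₆ + n_CO₂/√M_CO₂)
= (4.51/√30.07) / (4.51/√30.07 + 3.02/√44.01) = 0.8225/(0.8225 + 0.4552) = 0.644.

0.644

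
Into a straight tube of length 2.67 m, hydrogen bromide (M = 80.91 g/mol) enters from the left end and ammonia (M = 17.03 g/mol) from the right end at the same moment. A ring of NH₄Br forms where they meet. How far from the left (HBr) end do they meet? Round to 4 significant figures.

0.8397 m

The fronts meet when d_HBr + d_NH₃ = L with d_HBr/d_NH₃ = √(M_NH₃/M_HBr) (Graham's law). Here √(M_NH₃/M_HBr) = √(17.03/80.91) = 0.4588.
With d_HBr + d_NH₃ = 2.67 m, d_NH₃ = 2.67/(1 + 0.4588) = 1.830 m.
d_HBr = 2.67 − 1.830 = 0.8397 m.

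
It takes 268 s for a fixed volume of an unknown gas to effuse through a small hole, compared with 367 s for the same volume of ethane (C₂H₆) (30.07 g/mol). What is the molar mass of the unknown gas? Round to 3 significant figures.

From Graham's law, t_X/t_C₂H₆ = √(M_X/M_C₂H₆).
268/367 = 0.7302 = √(M_X/30.07)
M_X = 30.07 × 0.7302² = 30.07 × 0.5333 = 16.0 g/mol

16.0 g/mol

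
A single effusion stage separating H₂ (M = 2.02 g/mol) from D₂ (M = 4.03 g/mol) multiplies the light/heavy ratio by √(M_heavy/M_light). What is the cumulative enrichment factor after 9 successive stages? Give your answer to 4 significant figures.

22.38

After 9 stages the ratio has grown by (√(4.03/2.02))^9 = (4.03/2.02)^(9/2).
= 1.99505^(9/2) = 22.38.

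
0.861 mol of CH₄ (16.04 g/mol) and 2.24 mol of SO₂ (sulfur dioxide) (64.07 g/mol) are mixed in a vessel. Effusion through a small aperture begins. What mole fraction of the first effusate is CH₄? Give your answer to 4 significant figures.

0.4345

Each component's effusion rate ∝ (its partial pressure)·(1/√M) ∝ n_i/√M_i.
Mole fraction of CH₄ in the effusate = (n_CH₄/√M_CH₄) / (n_CH₄/√M_CH₄ + n_SO₂/√M_SO₂)
= (0.861/√16.04) / (0.861/√16.04 + 2.24/√64.07) = 0.2150/(0.2150 + 0.2798) = 0.4345.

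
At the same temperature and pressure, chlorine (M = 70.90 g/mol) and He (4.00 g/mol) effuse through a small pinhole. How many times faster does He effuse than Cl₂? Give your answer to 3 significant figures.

4.21

From Graham's law, rate_He/rate_Cl₂ = √(M_Cl₂/M_He) = √(70.90/4.00) = √17.73 = 4.21.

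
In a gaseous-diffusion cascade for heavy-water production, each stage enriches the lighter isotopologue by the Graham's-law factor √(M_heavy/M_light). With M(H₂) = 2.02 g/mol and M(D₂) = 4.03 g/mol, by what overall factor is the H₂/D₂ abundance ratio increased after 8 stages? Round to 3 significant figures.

15.8

Each stage multiplies the ratio by α = √(4.03/2.02), so after 8 stages the overall factor is α^8 = (4.03/2.02)^(8/2).
= 1.99505^4 = 15.8.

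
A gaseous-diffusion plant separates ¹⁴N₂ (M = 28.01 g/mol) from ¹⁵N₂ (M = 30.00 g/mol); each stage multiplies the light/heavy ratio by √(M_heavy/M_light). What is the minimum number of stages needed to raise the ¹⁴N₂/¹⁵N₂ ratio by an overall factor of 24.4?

94

With α = √(30.00/28.01) per stage, ln α = ½ ln(1.07105) = 0.03432.
Need α^N ≥ 24.4 ⇒ N ≥ ln(24.4) / ln α = 3.195 / 0.03432 = 93.09.
Rounding up, N = 94 stages.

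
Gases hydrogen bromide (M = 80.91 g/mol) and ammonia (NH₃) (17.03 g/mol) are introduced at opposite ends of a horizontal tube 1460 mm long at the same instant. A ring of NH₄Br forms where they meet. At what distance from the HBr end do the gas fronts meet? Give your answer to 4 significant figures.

The fronts meet when d_HBr + d_NH₃ = L with d_HBr/d_NH₃ = √(M_NH₃/M_HBr) (Graham's law). Here √(M_NH₃/M_HBr) = √(17.03/80.91) = 0.4588.
With d_HBr + d_NH₃ = 1460 mm, d_NH₃ = 1460/(1 + 0.4588) = 1001 mm.
d_HBr = 1460 − 1001 = 459.2 mm.

459.2 mm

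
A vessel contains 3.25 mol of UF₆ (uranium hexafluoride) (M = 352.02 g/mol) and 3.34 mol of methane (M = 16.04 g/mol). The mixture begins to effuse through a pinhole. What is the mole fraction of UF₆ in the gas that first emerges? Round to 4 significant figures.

Each component's effusion rate ∝ (its partial pressure)·(1/√M) ∝ n_i/√M_i.
So x_UF₆ in the escaping gas = (n_UF₆/√M_UF₆) / Σ(n_i/√M_i)
= (3.25/√352.02) / (3.25/√352.02 + 3.34/√16.04) = 0.1732/(0.1732 + 0.8340) = 0.1720.

0.1720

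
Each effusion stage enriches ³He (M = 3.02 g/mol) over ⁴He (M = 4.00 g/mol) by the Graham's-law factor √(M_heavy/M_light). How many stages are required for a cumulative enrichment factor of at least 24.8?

Per stage α = (4.00/3.02)^(1/2) = 1.32450^0.5, giving ln α = 0.1405.
Need α^N ≥ 24.8 ⇒ N ≥ ln(24.8) / ln α = 3.211 / 0.1405 = 22.85.
Rounding up, N = 23 stages.

23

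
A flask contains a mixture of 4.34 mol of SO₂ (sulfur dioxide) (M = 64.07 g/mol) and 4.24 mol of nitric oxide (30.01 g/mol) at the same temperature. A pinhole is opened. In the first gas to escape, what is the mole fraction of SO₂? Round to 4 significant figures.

Rate_i ∝ x_i/√M_i (Graham's law weighted by mole fraction), so the effusate composition follows n_i/√M_i.
x_SO₂(eff) = (n_SO₂/√M_SO₂) / (n_SO₂/√M_SO₂ + n_NO/√M_NO)
= (4.34/√64.07) / (4.34/√64.07 + 4.24/√30.01) = 0.5422/(0.5422 + 0.7740) = 0.4119.

0.4119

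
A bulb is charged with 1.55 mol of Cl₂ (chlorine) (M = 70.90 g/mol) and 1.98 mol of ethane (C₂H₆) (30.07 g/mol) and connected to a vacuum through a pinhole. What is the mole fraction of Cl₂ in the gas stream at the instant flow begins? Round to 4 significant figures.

Rate_i ∝ x_i/√M_i (Graham's law weighted by mole fraction), so the effusate composition follows n_i/√M_i.
So x_Cl₂ in the escaping gas = (n_Cl₂/√M_Cl₂) / Σ(n_i/√M_i)
= (1.55/√70.90) / (1.55/√70.90 + 1.98/√30.07) = 0.1841/(0.1841 + 0.3611) = 0.3377.

0.3377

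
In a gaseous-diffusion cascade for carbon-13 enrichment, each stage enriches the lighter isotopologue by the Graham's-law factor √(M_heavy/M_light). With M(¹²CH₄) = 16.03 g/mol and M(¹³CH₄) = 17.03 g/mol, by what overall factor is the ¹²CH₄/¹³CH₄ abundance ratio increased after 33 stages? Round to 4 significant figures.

2.714

The single-stage factor is √(M_heavy/M_light), so 33 stages give [√(17.03/16.03)]^33 = (17.03/16.03)^(33/2).
= 1.06238^(33/2) = 2.714.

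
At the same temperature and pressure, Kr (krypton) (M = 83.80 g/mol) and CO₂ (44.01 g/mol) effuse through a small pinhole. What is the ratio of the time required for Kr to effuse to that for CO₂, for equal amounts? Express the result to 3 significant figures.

1.38

Graham's law gives t_Kr/t_CO₂ = √(M_Kr/M_CO₂) = √(83.80/44.01) = √1.904 = 1.38.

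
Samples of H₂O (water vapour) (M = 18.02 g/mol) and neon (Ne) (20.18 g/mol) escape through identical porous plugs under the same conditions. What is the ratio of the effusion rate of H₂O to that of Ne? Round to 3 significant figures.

By Graham's law, rate_H₂O/rate_Ne = √(M_Ne/M_H₂O) = √(20.18/18.02) = √1.120 = 1.06.

1.06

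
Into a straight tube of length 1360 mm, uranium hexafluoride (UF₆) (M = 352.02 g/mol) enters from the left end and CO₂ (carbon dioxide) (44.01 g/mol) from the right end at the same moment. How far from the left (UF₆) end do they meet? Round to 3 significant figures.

355 mm

Distances travelled in equal time are proportional to diffusion rates, so d_UF₆/d_CO₂ = √(M_CO₂/M_UF₆) = √(44.01/352.02) = 0.3536.
With d_UF₆ + d_CO₂ = 1360 mm, d_CO₂ = 1360/(1 + 0.3536) = 1005 mm.
d_UF₆ = 1360 − 1005 = 355 mm.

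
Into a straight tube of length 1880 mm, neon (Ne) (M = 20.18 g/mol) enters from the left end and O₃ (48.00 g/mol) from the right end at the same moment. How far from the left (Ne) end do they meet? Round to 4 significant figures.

1141 mm

Graham's law gives d_Ne/d_O₃ = rate_Ne/rate_O₃ = √(M_O₃/M_Ne) = √(48.00/20.18) = 1.542.
With d_Ne + d_O₃ = 1880 mm, d_O₃ = 1880/(1 + 1.542) = 739.5 mm.
d_Ne = 1880 − 739.5 = 1141 mm.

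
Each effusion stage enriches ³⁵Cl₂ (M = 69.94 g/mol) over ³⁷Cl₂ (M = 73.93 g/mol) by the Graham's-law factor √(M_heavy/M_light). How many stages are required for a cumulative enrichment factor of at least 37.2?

131

With α = √(73.93/69.94) per stage, ln α = ½ ln(1.05705) = 0.02774.
Need α^N ≥ 37.2 ⇒ N ≥ ln(37.2) / ln α = 3.616 / 0.02774 = 130.36.
Minimum whole number of stages: N = 131.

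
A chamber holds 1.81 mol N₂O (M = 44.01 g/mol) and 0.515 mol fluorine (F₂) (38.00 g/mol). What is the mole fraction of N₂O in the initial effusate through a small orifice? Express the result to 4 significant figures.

0.7656

Effusion rate of each component ∝ n_i/√M_i (partial pressure × 1/√M).
x_N₂O(eff) = (n_N₂O/√M_N₂O) / (n_N₂O/√M_N₂O + n_F₂/√M_F₂)
= (1.81/√44.01) / (1.81/√44.01 + 0.515/√38.00) = 0.2728/(0.2728 + 0.08354) = 0.7656.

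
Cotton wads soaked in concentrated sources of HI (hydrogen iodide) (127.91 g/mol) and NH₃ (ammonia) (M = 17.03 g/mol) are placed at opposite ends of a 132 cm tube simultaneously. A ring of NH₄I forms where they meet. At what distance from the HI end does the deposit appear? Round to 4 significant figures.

The fronts meet when d_HI + d_NH₃ = L with d_HI/d_NH₃ = √(M_NH₃/M_HI) (Graham's law). Here √(M_NH₃/M_HI) = √(17.03/127.91) = 0.3649.
With d_HI + d_NH₃ = 132 cm, d_NH₃ = 132/(1 + 0.3649) = 96.71 cm.
d_HI = 132 − 96.71 = 35.29 cm.

35.29 cm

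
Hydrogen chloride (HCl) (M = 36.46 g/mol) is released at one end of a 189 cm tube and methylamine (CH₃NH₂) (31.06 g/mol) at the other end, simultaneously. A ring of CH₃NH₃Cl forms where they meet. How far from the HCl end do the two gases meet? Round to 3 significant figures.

In equal time, each gas travels a distance ∝ its rate ∝ 1/√M, so d_HCl/d_CH₃NH₂ = √(M_CH₃NH₂/M_HCl) = √(31.06/36.46) = 0.9230.
With d_HCl + d_CH₃NH₂ = 189 cm, d_CH₃NH₂ = 189/(1 + 0.9230) = 98.28 cm.
d_HCl = 189 − 98.28 = 90.7 cm.

90.7 cm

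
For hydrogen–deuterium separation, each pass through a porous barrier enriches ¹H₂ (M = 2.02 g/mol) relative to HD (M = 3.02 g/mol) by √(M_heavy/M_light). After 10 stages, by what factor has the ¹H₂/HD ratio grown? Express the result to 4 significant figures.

7.469

After 10 stages the ratio has grown by (√(3.02/2.02))^10 = (3.02/2.02)^(10/2).
= 1.49505^5 = 7.469.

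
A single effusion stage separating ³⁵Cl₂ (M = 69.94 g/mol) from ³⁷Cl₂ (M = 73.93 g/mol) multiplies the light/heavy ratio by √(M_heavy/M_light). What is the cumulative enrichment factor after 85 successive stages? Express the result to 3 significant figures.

After 85 stages the ratio has grown by (√(73.93/69.94))^85 = (73.93/69.94)^(85/2).
= 1.05705^(85/2) = 10.6.

10.6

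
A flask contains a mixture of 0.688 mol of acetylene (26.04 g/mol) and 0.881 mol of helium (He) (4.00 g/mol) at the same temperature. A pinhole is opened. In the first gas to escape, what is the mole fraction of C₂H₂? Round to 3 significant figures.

0.234

Effusion rate of each component ∝ n_i/√M_i (partial pressure × 1/√M).
So x_C₂H₂ in the escaping gas = (n_C₂H₂/√M_C₂H₂) / Σ(n_i/√M_i)
= (0.688/√26.04) / (0.688/√26.04 + 0.881/√4.00) = 0.1348/(0.1348 + 0.4405) = 0.234.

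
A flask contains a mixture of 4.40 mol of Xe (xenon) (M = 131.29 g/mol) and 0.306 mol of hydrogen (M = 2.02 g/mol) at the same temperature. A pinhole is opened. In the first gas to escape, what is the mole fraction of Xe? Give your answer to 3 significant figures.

0.641

Each component's effusion rate ∝ (its partial pressure)·(1/√M) ∝ n_i/√M_i.
Mole fraction of Xe in the effusate = (n_Xe/√M_Xe) / (n_Xe/√M_Xe + n_H₂/√M_H₂)
= (4.40/√131.29) / (4.40/√131.29 + 0.306/√2.02) = 0.3840/(0.3840 + 0.2153) = 0.641.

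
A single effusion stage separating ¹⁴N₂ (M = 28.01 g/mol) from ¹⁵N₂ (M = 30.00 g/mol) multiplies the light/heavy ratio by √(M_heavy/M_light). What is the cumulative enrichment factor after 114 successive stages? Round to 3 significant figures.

50.0

After 114 stages the ratio has grown by (√(30.00/28.01))^114 = (30.00/28.01)^(114/2).
= 1.07105^57 = 50.0.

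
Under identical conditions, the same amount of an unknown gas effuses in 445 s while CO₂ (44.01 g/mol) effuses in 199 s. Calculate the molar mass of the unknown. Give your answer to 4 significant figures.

Using Graham's law: t_X/t_CO₂ = √(M_X/M_CO₂).
445/199 = 2.236 = √(M_X/44.01)
M_X = 44.01 × 2.236² = 44.01 × 5.001 = 220.1 g/mol

220.1 g/mol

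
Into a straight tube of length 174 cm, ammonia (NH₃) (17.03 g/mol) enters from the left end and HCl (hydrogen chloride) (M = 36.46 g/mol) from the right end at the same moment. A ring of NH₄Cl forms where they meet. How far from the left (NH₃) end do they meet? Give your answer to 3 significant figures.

103 cm

In equal time, each gas travels a distance ∝ its rate ∝ 1/√M, so d_NH₃/d_HCl = √(M_HCl/M_NH₃) = √(36.46/17.03) = 1.463.
With d_NH₃ + d_HCl = 174 cm, d_HCl = 174/(1 + 1.463) = 70.64 cm.
d_NH₃ = 174 − 70.64 = 103 cm.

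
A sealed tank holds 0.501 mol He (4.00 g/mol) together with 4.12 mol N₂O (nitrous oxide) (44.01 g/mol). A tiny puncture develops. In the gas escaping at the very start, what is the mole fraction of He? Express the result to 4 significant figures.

The effusion rate of species i is ∝ p_i/√M_i ∝ n_i/√M_i.
So x_He in the escaping gas = (n_He/√M_He) / Σ(n_i/√M_i)
= (0.501/√4.00) / (0.501/√4.00 + 4.12/√44.01) = 0.2505/(0.2505 + 0.6210) = 0.2874.

0.2874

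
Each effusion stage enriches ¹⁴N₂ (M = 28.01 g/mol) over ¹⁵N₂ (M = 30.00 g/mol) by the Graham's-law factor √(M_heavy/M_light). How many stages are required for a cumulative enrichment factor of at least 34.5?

104

With α = √(30.00/28.01) per stage, ln α = ½ ln(1.07105) = 0.03432.
Need α^N ≥ 34.5 ⇒ N ≥ ln(34.5) / ln α = 3.541 / 0.03432 = 103.18.
Rounding up, N = 104 stages.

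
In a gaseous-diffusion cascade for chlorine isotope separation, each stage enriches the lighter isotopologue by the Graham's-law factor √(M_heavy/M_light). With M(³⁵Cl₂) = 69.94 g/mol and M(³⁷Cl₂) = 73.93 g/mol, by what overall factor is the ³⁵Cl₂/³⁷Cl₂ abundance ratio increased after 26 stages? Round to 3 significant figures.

2.06

After 26 stages the ratio has grown by (√(73.93/69.94))^26 = (73.93/69.94)^(26/2).
= 1.05705^13 = 2.06.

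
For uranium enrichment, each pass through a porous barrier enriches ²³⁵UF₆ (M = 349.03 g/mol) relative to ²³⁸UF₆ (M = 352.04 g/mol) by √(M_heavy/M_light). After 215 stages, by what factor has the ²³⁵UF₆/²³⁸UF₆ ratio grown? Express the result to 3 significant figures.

The single-stage factor is √(M_heavy/M_light), so 215 stages give [√(352.04/349.03)]^215 = (352.04/349.03)^(215/2).
= 1.00862^(215/2) = 2.52.

2.52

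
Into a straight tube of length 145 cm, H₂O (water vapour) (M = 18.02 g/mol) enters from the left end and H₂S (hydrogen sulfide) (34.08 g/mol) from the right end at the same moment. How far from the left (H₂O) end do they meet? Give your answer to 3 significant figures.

In equal time, each gas travels a distance ∝ its rate ∝ 1/√M, so d_H₂O/d_H₂S = √(M_H₂S/M_H₂O) = √(34.08/18.02) = 1.375.
With d_H₂O + d_H₂S = 145 cm, d_H₂S = 145/(1 + 1.375) = 61.05 cm.
d_H₂O = 145 − 61.05 = 84.0 cm.

84.0 cm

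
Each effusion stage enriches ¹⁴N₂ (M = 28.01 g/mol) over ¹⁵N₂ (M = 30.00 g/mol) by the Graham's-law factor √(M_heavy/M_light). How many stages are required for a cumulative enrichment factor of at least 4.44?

Per stage α = (30.00/28.01)^(1/2) = 1.07105^0.5, giving ln α = 0.03432.
Need α^N ≥ 4.44 ⇒ N ≥ ln(4.44) / ln α = 1.491 / 0.03432 = 43.44.
So at least 44 stages are needed.

44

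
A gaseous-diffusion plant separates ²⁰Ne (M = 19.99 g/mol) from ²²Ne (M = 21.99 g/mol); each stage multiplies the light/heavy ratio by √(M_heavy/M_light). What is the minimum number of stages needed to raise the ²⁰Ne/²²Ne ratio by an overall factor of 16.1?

59

With α = √(21.99/19.99) per stage, ln α = ½ ln(1.10005) = 0.04768.
Need α^N ≥ 16.1 ⇒ N ≥ ln(16.1) / ln α = 2.779 / 0.04768 = 58.28.
Minimum whole number of stages: N = 59.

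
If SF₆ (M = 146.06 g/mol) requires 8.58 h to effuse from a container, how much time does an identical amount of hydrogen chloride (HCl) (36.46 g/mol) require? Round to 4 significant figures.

4.287 h

From Graham's law, t_HCl/t_SF₆ = √(M_HCl/M_SF₆) = √(36.46/146.06) = √0.2496 = 0.4996.
So the time for HCl is 8.58 × 0.4996 = 4.287 h.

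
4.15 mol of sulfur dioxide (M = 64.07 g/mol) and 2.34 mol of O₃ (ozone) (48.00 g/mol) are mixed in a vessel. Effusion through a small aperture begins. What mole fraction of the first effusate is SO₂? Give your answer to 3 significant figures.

0.606

The effusion rate of species i is ∝ p_i/√M_i ∝ n_i/√M_i.
So x_SO₂ in the escaping gas = (n_SO₂/√M_SO₂) / Σ(n_i/√M_i)
= (4.15/√64.07) / (4.15/√64.07 + 2.34/√48.00) = 0.5185/(0.5185 + 0.3377) = 0.606.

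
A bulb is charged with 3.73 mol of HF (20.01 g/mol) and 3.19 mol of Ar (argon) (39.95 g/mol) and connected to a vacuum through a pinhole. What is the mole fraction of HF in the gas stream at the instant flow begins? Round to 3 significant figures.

0.623

Rate_i ∝ x_i/√M_i (Graham's law weighted by mole fraction), so the effusate composition follows n_i/√M_i.
Mole fraction of HF in the effusate = (n_HF/√M_HF) / (n_HF/√M_HF + n_Ar/√M_Ar)
= (3.73/√20.01) / (3.73/√20.01 + 3.19/√39.95) = 0.8338/(0.8338 + 0.5047) = 0.623.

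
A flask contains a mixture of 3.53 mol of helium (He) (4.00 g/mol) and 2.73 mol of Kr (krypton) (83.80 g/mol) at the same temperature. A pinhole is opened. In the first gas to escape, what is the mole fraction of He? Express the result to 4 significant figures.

0.8555

Rate_i ∝ x_i/√M_i (Graham's law weighted by mole fraction), so the effusate composition follows n_i/√M_i.
So x_He in the escaping gas = (n_He/√M_He) / Σ(n_i/√M_i)
= (3.53/√4.00) / (3.53/√4.00 + 2.73/√83.80) = 1.765/(1.765 + 0.2982) = 0.8555.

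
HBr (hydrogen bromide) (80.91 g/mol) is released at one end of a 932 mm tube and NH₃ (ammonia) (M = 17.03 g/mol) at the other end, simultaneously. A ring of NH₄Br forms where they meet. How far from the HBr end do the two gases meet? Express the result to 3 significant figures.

In equal time, each gas travels a distance ∝ its rate ∝ 1/√M, so d_HBr/d_NH₃ = √(M_NH₃/M_HBr) = √(17.03/80.91) = 0.4588.
With d_HBr + d_NH₃ = 932 mm, d_NH₃ = 932/(1 + 0.4588) = 638.9 mm.
d_HBr = 932 − 638.9 = 293 mm.

293 mm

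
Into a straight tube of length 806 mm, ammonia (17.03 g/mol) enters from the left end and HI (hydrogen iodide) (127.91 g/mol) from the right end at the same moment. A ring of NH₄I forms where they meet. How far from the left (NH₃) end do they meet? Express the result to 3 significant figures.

In equal time, each gas travels a distance ∝ its rate ∝ 1/√M, so d_NH₃/d_HI = √(M_HI/M_NH₃) = √(127.91/17.03) = 2.741.
With d_NH₃ + d_HI = 806 mm, d_HI = 806/(1 + 2.741) = 215.5 mm.
d_NH₃ = 806 − 215.5 = 591 mm.

591 mm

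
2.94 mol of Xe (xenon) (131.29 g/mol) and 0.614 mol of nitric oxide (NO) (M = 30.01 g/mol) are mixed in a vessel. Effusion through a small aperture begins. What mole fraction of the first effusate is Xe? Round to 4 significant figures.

0.6960

The effusion rate of species i is ∝ p_i/√M_i ∝ n_i/√M_i.
So x_Xe in the escaping gas = (n_Xe/√M_Xe) / Σ(n_i/√M_i)
= (2.94/√131.29) / (2.94/√131.29 + 0.614/√30.01) = 0.2566/(0.2566 + 0.1121) = 0.6960.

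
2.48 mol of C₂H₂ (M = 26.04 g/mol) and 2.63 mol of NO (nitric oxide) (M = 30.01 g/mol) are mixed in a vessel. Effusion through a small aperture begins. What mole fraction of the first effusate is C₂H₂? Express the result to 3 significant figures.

Each component's effusion rate ∝ (its partial pressure)·(1/√M) ∝ n_i/√M_i.
x_C₂H₂(eff) = (n_C₂H₂/√M_C₂H₂) / (n_C₂H₂/√M_C₂H₂ + n_NO/√M_NO)
= (2.48/√26.04) / (2.48/√26.04 + 2.63/√30.01) = 0.4860/(0.4860 + 0.4801) = 0.503.

0.503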